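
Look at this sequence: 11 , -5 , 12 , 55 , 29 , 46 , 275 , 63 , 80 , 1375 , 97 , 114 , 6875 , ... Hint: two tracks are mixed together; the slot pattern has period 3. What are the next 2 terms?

131, 148

The slot pattern repeats as ABB (period 3), so there are 2 interleaved tracks.
Subsequence A: 11, 55, 275, 1375, 6875 — geometric, ×5 each step.
Subsequence B: -5, 12, 29, 46, 63, 80, 97, 114 — arithmetic with common difference +17.
Position 14 falls in subsequence B as its term 9, giving 131.
Position 15 falls in subsequence B as its term 10, giving 148.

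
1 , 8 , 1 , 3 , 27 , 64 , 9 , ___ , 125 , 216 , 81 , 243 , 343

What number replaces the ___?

Positions follow the repeating pattern AABB; grouping by letter gives 2 tracks.
Track A: 1, 8, 27, 64, 125, 216, 343 — perfect cubes starting at 1³.
Track B: 1, 3, 9, ?, 81, 243 — powers 3^0, 3^1, 3^2, ….
The gap is track B's term 4; the rule gives 27.

27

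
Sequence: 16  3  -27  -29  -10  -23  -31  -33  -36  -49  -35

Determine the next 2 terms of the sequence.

-37, -62

Positions follow the repeating pattern AABB; grouping by letter gives 2 tracks.
Stream A is 16, 3, -10, -23, -36, -49, which is arithmetic with common difference −13.
Stream B is -27, -29, -31, -33, -35, which is arithmetic with common difference −2.
Term 12 comes from stream B (its 6th entry): -37.
Position 13 → stream A, term 7 = -62.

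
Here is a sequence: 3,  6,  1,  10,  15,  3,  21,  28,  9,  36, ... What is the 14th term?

The slot pattern repeats as AAB (period 3), so there are 2 interleaved tracks.
Subsequence A: 3, 6, 10, 15, 21, 28, 36 (triangular numbers n(n+1)/2 for n = 2, 3, …).
Subsequence B: 1, 3, 9 (successive powers of 3).
The 14th slot belongs to subsequence A; its 10th term is 66.

66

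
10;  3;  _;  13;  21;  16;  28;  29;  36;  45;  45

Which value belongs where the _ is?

Split by position mod 2 into 2 tracks.
Subsequence A = 10, ?, 21, 28, 36, 45: the triangular numbers T_4, T_5, ….
Subsequence B = 3, 13, 16, 29, 45: each term equals the sum of the previous two.
Subsequence A's pattern makes the blank 15.

15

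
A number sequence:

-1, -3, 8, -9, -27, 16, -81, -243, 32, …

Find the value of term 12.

64

Positions follow the repeating pattern AAB; grouping by letter gives 2 tracks.
Track A is -1, -3, -9, -27, -81, -243, which is geometric with ratio 3.
Track B is 8, 16, 32, which is powers of 2.
Term 12 comes from track B (its 4th entry): 64.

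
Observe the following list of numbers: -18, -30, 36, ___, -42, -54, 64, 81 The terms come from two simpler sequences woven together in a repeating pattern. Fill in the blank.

49

Reading positions in blocks of 4 reveals the pattern AABB — 2 tracks woven together.
Stream A: -18, -30, -42, -54 (subtracting 12 each time).
Stream B: 36, ?, 64, 81 (perfect squares starting at 6²).
Filling stream B at index 2 by its rule yields 49.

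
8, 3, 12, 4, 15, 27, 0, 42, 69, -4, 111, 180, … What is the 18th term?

Reading positions in blocks of 3 reveals the pattern ABB — 2 tracks woven together.
Track A: 8, 4, 0, -4 (subtracting 4 each time).
Track B: 3, 12, 15, 27, 42, 69, 111, 180 (Fibonacci-style (each term is the sum of the two before it)).
Term 18 comes from track B (its 12th entry): 1233.

1233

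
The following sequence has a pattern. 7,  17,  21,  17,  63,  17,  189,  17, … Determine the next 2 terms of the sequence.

Positions 1, 3, 5, … form one subsequence and positions 2, 4, 6, … form another.
Track A: 7, 21, 63, 189 (multiplying by 3 each time).
Track B: 17, 17, 17, 17 (always 17).
Position 9 falls in track A as its term 5, giving 567.
The 10th slot belongs to track B; its 5th term is 17.

567, 17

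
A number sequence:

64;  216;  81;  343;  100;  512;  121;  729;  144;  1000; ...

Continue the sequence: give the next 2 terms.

Odd-indexed and even-indexed terms follow separate rules.
Track A is 64, 81, 100, 121, 144, which is consecutive squares n² from n = 8.
Track B is 216, 343, 512, 729, 1000, which is the cubes 6³, 7³, 8³, ….
Position 11 falls in track A as its term 6, giving 169.
Term 12 comes from track B (its 6th entry): 1331.

169, 1331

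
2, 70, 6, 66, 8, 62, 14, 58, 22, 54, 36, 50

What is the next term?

Taking every 2nd term gives 2 separate tracks.
Subsequence A = 2, 6, 8, 14, 22, 36: each term equals the sum of the previous two.
Subsequence B = 70, 66, 62, 58, 54, 50: linear: a_n = 74 − 4·n.
Position 13 falls in subsequence A as its term 7, giving 58.

58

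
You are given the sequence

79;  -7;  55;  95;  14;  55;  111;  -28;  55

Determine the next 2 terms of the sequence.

127, 56

Taking every 3rd term gives 3 separate tracks.
Track A: 79, 95, 111 (arithmetic with common difference +16).
Track B: -7, 14, -28 (multiplying by -2 each time).
Track C: 55, 55, 55 (the constant sequence 55).
The 10th slot belongs to track A; its 4th term is 127.
Term 11 comes from track B (its 4th entry): 56.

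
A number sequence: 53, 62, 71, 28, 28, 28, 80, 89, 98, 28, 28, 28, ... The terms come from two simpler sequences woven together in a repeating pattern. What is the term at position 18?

28

Reading positions in blocks of 6 reveals the pattern AAABBB — 2 tracks woven together.
Track A is 53, 62, 71, 80, 89, 98, which is arithmetic with common difference +9.
Track B is 28, 28, 28, 28, 28, 28, which is the constant sequence 28.
Position 18 → track B, term 9 = 28.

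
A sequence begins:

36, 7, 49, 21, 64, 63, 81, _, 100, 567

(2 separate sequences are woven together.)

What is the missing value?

Positions 1, 3, 5, … form one subsequence and positions 2, 4, 6, … form another.
Track A = 36, 49, 64, 81, 100: the squares 6², 7², 8², ….
Track B = 7, 21, 63, ?, 567: a geometric progression (common ratio 3).
Track B's pattern makes the blank 189.

189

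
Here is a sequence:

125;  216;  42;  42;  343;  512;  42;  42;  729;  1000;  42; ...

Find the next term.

42

The slot pattern repeats as AABB (period 4), so there are 2 interleaved tracks.
Track A: 125, 216, 343, 512, 729, 1000. Consecutive cubes n³ from n = 5.
Track B: 42, 42, 42, 42, 42. Constant 42.
Position 12 → track B, term 6 = 42.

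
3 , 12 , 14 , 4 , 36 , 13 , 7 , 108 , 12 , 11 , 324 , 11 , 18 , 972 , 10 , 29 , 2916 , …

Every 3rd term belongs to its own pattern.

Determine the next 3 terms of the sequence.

9, 47, 8748

Read the sequence 3 terms at a time; column i is its own pattern.
Track A = 3, 4, 7, 11, 18, 29: a Fibonacci-like recurrence a_n = a_{n-1} + a_{n-2}.
Track B = 12, 36, 108, 324, 972, 2916: a geometric progression (common ratio 3).
Track C = 14, 13, 12, 11, 10: subtracting 1 each time.
The 18th slot belongs to track C; its 6th term is 9.
Position 19 → track A, term 7 = 47.
Position 20 falls in track B as its term 7, giving 8748.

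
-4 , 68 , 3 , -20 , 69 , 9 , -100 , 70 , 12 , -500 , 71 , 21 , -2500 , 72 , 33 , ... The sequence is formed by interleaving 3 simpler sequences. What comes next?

-12500

The terms cycle through 3 interleaved subsequences.
Track A = -4, -20, -100, -500, -2500: multiplying by 5 each time.
Track B = 68, 69, 70, 71, 72: linear: a_n = 67 + n.
Track C = 3, 9, 12, 21, 33: a Fibonacci-like recurrence a_n = a_{n-1} + a_{n-2}.
The 16th slot belongs to track A; its 6th term is -12500.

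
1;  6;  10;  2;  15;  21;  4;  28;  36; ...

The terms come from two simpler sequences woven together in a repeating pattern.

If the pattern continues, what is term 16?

Positions follow the repeating pattern ABB; grouping by letter gives 2 tracks.
Track A: 1, 2, 4 — powers 2^0, 2^1, 2^2, ….
Track B: 6, 10, 15, 21, 28, 36 — the triangular numbers T_3, T_4, ….
Term 16 comes from track A (its 6th entry): 32.

32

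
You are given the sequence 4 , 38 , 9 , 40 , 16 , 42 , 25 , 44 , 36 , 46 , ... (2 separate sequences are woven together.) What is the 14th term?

The terms cycle through 2 interleaved subsequences.
Track A: 4, 9, 16, 25, 36. Consecutive squares n² from n = 2.
Track B: 38, 40, 42, 44, 46. Arithmetic, step +2.
Position 14 falls in track B as its term 7, giving 50.

50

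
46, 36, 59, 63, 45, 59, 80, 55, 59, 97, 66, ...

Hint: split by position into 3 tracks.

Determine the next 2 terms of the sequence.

59, 114

Read the sequence 3 terms at a time; column i is its own pattern.
Subsequence A = 46, 63, 80, 97: arithmetic, step +17.
Subsequence B = 36, 45, 55, 66: triangular numbers starting at T_8.
Subsequence C = 59, 59, 59: always 59.
Term 12 comes from subsequence C (its 4th entry): 59.
Position 13 falls in subsequence A as its term 5, giving 114.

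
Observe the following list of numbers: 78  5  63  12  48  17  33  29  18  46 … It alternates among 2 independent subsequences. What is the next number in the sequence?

The terms cycle through 2 interleaved subsequences.
Track A: 78, 63, 48, 33, 18 — linear: a_n = 93 − 15·n.
Track B: 5, 12, 17, 29, 46 — a Fibonacci-like recurrence a_n = a_{n-1} + a_{n-2}.
Position 11 falls in track A as its term 6, giving 3.

3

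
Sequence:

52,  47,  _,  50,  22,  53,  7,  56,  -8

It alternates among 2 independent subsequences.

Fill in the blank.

The terms cycle through 2 interleaved subsequences.
Subsequence A = 52, ?, 22, 7, -8: arithmetic, step −15.
Subsequence B = 47, 50, 53, 56: adding 3 each time.
Subsequence A's pattern makes the blank 37.

37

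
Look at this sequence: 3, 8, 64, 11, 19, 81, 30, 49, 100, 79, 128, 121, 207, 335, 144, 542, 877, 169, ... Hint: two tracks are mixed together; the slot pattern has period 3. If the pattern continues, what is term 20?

2296

The slot pattern repeats as AAB (period 3), so there are 2 interleaved tracks.
Stream A = 3, 8, 11, 19, 30, 49, 79, 128, 207, 335, 542, 877: each term equals the sum of the previous two.
Stream B = 64, 81, 100, 121, 144, 169: perfect squares starting at 8².
The 20th slot belongs to stream A; its 14th term is 2296.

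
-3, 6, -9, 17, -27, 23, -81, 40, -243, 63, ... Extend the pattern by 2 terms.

Positions 1, 3, 5, … form one subsequence and positions 2, 4, 6, … form another.
Stream A = -3, -9, -27, -81, -243: geometric, ×3 each step.
Stream B = 6, 17, 23, 40, 63: Fibonacci-style (each term is the sum of the two before it).
The 11th slot belongs to stream A; its 6th term is -729.
Term 12 comes from stream B (its 6th entry): 103.

-729, 103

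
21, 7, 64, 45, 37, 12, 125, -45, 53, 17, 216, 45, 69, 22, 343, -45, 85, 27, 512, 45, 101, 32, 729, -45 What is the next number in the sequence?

The terms cycle through 4 interleaved subsequences.
Stream A: 21, 37, 53, 69, 85, 101 — linear: a_n = 5 + 16·n.
Stream B: 7, 12, 17, 22, 27, 32 — adding 5 each time.
Stream C: 64, 125, 216, 343, 512, 729 — consecutive cubes n³ from n = 4.
Stream D: 45, -45, 45, -45, 45, -45 — alternating ±45.
Term 25 comes from stream A (its 7th entry): 117.

117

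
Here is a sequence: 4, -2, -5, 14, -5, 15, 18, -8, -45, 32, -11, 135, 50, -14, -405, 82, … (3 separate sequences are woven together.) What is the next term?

-17

Taking every 3rd term gives 3 separate tracks.
Subsequence A: 4, 14, 18, 32, 50, 82 (Fibonacci-style (each term is the sum of the two before it)).
Subsequence B: -2, -5, -8, -11, -14 (linear: a_n = 1 − 3·n).
Subsequence C: -5, 15, -45, 135, -405 (multiplying by -3 each time).
Position 17 → subsequence B, term 6 = -17.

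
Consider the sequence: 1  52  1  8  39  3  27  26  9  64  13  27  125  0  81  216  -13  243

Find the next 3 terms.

Split by position mod 3 into 3 tracks.
Track A: 1, 8, 27, 64, 125, 216 (consecutive cubes n³ from n = 1).
Track B: 52, 39, 26, 13, 0, -13 (arithmetic with common difference −13).
Track C: 1, 3, 9, 27, 81, 243 (powers 3^0, 3^1, 3^2, …).
Position 19 → track A, term 7 = 343.
The 20th slot belongs to track B; its 7th term is -26.
The 21st slot belongs to track C; its 7th term is 729.

343, -26, 729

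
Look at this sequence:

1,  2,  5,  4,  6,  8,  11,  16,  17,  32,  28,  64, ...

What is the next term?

45

Positions 1, 3, 5, … form one subsequence and positions 2, 4, 6, … form another.
Track A is 1, 5, 6, 11, 17, 28, which is a Fibonacci-like recurrence a_n = a_{n-1} + a_{n-2}.
Track B is 2, 4, 8, 16, 32, 64, which is powers 2^1, 2^2, 2^3, ….
Term 13 comes from track A (its 7th entry): 45.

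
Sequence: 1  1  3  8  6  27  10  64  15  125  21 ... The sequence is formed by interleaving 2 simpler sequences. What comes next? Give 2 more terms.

Taking every 2nd term gives 2 separate tracks.
Track A is 1, 3, 6, 10, 15, 21, which is triangular numbers starting at T_1.
Track B is 1, 8, 27, 64, 125, which is perfect cubes starting at 1³.
Term 12 comes from track B (its 6th entry): 216.
The 13th slot belongs to track A; its 7th term is 28.

216, 28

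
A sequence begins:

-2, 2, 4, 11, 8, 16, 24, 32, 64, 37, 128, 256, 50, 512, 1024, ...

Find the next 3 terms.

63, 2048, 4096

Positions follow the repeating pattern ABB; grouping by letter gives 2 tracks.
Stream A: -2, 11, 24, 37, 50 (arithmetic with common difference +13).
Stream B: 2, 4, 8, 16, 32, 64, 128, 256, 512, 1024 (successive powers of 2).
The 16th slot belongs to stream A; its 6th term is 63.
Term 17 comes from stream B (its 11th entry): 2048.
The 18th slot belongs to stream B; its 12th term is 4096.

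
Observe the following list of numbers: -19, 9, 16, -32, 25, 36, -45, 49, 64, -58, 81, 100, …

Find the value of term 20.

225

Positions follow the repeating pattern ABB; grouping by letter gives 2 tracks.
Subsequence A: -19, -32, -45, -58 — arithmetic, step −13.
Subsequence B: 9, 16, 25, 36, 49, 64, 81, 100 — perfect squares starting at 3².
Position 20 falls in subsequence B as its term 13, giving 225.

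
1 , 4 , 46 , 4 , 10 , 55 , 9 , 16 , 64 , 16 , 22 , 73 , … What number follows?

Read the sequence 3 terms at a time; column i is its own pattern.
Subsequence A is 1, 4, 9, 16, which is perfect squares starting at 1².
Subsequence B is 4, 10, 16, 22, which is arithmetic, step +6.
Subsequence C is 46, 55, 64, 73, which is arithmetic with common difference +9.
Term 13 comes from subsequence A (its 5th entry): 25.

25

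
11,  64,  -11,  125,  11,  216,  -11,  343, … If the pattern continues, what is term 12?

Positions 1, 3, 5, … form one subsequence and positions 2, 4, 6, … form another.
Subsequence A = 11, -11, 11, -11: the oscillation 11·(−1)^(n+1).
Subsequence B = 64, 125, 216, 343: consecutive cubes n³ from n = 4.
The 12th slot belongs to subsequence B; its 6th term is 729.

729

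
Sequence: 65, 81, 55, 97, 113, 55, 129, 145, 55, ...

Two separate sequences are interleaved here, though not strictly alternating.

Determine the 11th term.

177

The slot pattern repeats as AAB (period 3), so there are 2 interleaved tracks.
Track A is 65, 81, 97, 113, 129, 145, which is adding 16 each time.
Track B is 55, 55, 55, which is constant 55.
Position 11 → track A, term 8 = 177.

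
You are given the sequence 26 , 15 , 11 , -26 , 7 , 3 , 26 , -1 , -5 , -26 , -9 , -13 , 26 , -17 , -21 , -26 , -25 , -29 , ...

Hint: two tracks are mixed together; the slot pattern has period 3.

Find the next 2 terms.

26, -33

Reading positions in blocks of 3 reveals the pattern ABB — 2 tracks woven together.
Track A: 26, -26, 26, -26, 26, -26 — the oscillation 26·(−1)^(n+1).
Track B: 15, 11, 7, 3, -1, -5, -9, -13, -17, -21, -25, -29 — arithmetic, step −4.
Position 19 falls in track A as its term 7, giving 26.
Term 20 comes from track B (its 13th entry): -33.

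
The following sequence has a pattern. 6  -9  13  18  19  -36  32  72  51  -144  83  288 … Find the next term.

134

The terms cycle through 2 interleaved subsequences.
Subsequence A: 6, 13, 19, 32, 51, 83 (each term equals the sum of the previous two).
Subsequence B: -9, 18, -36, 72, -144, 288 (geometric with ratio -2).
Position 13 → subsequence A, term 7 = 134.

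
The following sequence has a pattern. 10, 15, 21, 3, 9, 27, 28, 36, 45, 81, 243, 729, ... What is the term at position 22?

59049

Reading positions in blocks of 6 reveals the pattern AAABBB — 2 tracks woven together.
Track A: 10, 15, 21, 28, 36, 45. Triangular numbers n(n+1)/2 for n = 4, 5, ….
Track B: 3, 9, 27, 81, 243, 729. Multiplying by 3 each time.
The 22nd slot belongs to track B; its 10th term is 59049.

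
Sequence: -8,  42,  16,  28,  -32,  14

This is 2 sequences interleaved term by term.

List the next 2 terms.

64, 0

The terms cycle through 2 interleaved subsequences.
Subsequence A = -8, 16, -32: a geometric progression (common ratio -2).
Subsequence B = 42, 28, 14: linear: a_n = 56 − 14·n.
Position 7 → subsequence A, term 4 = 64.
The 8th slot belongs to subsequence B; its 4th term is 0.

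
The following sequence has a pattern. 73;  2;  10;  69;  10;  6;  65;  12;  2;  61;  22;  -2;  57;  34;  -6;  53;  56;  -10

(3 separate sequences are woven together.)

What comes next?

49

The terms cycle through 3 interleaved subsequences.
Subsequence A: 73, 69, 65, 61, 57, 53 (linear: a_n = 77 − 4·n).
Subsequence B: 2, 10, 12, 22, 34, 56 (a Fibonacci-like recurrence a_n = a_{n-1} + a_{n-2}).
Subsequence C: 10, 6, 2, -2, -6, -10 (arithmetic with common difference −4).
The 19th slot belongs to subsequence A; its 7th term is 49.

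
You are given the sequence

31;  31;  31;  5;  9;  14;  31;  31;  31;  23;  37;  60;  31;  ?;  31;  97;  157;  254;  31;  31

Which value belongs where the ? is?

Reading positions in blocks of 6 reveals the pattern AAABBB — 2 tracks woven together.
Track A: 31, 31, 31, 31, 31, 31, 31, ?, 31, 31, 31. The constant sequence 31.
Track B: 5, 9, 14, 23, 37, 60, 97, 157, 254. A Fibonacci-like recurrence a_n = a_{n-1} + a_{n-2}.
The gap is track A's term 8; the rule gives 31.

31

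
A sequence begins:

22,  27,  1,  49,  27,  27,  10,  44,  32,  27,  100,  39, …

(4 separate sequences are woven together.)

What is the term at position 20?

29

Taking every 4th term gives 4 separate tracks.
Track A: 22, 27, 32 — linear: a_n = 17 + 5·n.
Track B: 27, 27, 27 — always 27.
Track C: 1, 10, 100 — successive powers of 10.
Track D: 49, 44, 39 — arithmetic, step −5.
Position 20 → track D, term 5 = 29.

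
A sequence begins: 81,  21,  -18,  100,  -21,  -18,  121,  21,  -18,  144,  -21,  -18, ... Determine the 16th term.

Split by position mod 3 into 3 tracks.
Track A: 81, 100, 121, 144 (perfect squares starting at 9²).
Track B: 21, -21, 21, -21 (oscillating between 21 and -21).
Track C: -18, -18, -18, -18 (constant -18).
Position 16 falls in track A as its term 6, giving 196.

196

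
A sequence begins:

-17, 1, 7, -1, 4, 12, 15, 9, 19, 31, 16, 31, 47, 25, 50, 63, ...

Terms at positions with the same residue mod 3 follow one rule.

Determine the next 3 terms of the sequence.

Taking every 3rd term gives 3 separate tracks.
Subsequence A: -17, -1, 15, 31, 47, 63 (arithmetic, step +16).
Subsequence B: 1, 4, 9, 16, 25 (consecutive squares n² from n = 1).
Subsequence C: 7, 12, 19, 31, 50 (a Fibonacci-like recurrence a_n = a_{n-1} + a_{n-2}).
Position 17 → subsequence B, term 6 = 36.
Term 18 comes from subsequence C (its 6th entry): 81.
Term 19 comes from subsequence A (its 7th entry): 79.

36, 81, 79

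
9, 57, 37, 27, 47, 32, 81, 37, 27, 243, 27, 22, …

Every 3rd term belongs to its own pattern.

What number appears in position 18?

12

Split by position mod 3 into 3 tracks.
Track A is 9, 27, 81, 243, which is powers of 3.
Track B is 57, 47, 37, 27, which is subtracting 10 each time.
Track C is 37, 32, 27, 22, which is arithmetic with common difference −5.
Position 18 falls in track C as its term 6, giving 12.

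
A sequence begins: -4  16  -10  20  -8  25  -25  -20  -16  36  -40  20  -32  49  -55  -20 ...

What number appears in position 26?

100

Split by position mod 4: positions 1, 5, 9, … form one track, and each other residue class forms its own.
Subsequence A is -4, -8, -16, -32, which is geometric with ratio 2.
Subsequence B is 16, 25, 36, 49, which is perfect squares starting at 4².
Subsequence C is -10, -25, -40, -55, which is arithmetic with common difference −15.
Subsequence D is 20, -20, 20, -20, which is alternating ±20.
Position 26 → subsequence B, term 7 = 100.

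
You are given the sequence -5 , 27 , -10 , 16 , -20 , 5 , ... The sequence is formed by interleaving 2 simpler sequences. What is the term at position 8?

Odd-indexed and even-indexed terms follow separate rules.
Stream A: -5, -10, -20 — geometric, ×2 each step.
Stream B: 27, 16, 5 — linear: a_n = 38 − 11·n.
The 8th slot belongs to stream B; its 4th term is -6.

-6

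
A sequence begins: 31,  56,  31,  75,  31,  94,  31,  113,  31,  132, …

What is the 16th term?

Positions 1, 3, 5, … form one subsequence and positions 2, 4, 6, … form another.
Subsequence A: 31, 31, 31, 31, 31 (constant 31).
Subsequence B: 56, 75, 94, 113, 132 (arithmetic with common difference +19).
Position 16 → subsequence B, term 8 = 189.

189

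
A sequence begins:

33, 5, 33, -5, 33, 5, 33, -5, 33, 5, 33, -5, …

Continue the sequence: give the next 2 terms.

33, 5

Positions 1, 3, 5, … form one subsequence and positions 2, 4, 6, … form another.
Stream A = 33, 33, 33, 33, 33, 33: the constant sequence 33.
Stream B = 5, -5, 5, -5, 5, -5: the oscillation 5·(−1)^(n+1).
Position 13 → stream A, term 7 = 33.
The 14th slot belongs to stream B; its 7th term is 5.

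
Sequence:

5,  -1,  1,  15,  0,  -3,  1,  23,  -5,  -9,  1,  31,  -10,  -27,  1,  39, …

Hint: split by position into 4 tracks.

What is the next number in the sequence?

-15

Split by position mod 4: positions 1, 5, 9, … form one track, and each other residue class forms its own.
Subsequence A: 5, 0, -5, -10 (arithmetic with common difference −5).
Subsequence B: -1, -3, -9, -27 (a geometric progression (common ratio 3)).
Subsequence C: 1, 1, 1, 1 (always 1).
Subsequence D: 15, 23, 31, 39 (adding 8 each time).
Position 17 → subsequence A, term 5 = -15.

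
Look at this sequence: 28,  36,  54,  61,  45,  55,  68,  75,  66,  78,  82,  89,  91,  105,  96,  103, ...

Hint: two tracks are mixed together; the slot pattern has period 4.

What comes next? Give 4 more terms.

120, 136, 110, 117

Reading positions in blocks of 4 reveals the pattern AABB — 2 tracks woven together.
Track A: 28, 36, 45, 55, 66, 78, 91, 105 (triangular numbers starting at T_7).
Track B: 54, 61, 68, 75, 82, 89, 96, 103 (arithmetic with common difference +7).
Position 17 falls in track A as its term 9, giving 120.
Position 18 → track A, term 10 = 136.
Position 19 → track B, term 9 = 110.
The 20th slot belongs to track B; its 10th term is 117.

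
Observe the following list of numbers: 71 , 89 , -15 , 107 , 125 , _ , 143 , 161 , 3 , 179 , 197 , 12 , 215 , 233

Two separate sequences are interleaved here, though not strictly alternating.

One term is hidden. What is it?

Positions follow the repeating pattern AAB; grouping by letter gives 2 tracks.
Subsequence A is 71, 89, 107, 125, 143, 161, 179, 197, 215, 233, which is adding 18 each time.
Subsequence B is -15, ?, 3, 12, which is adding 9 each time.
So the missing entry in subsequence B is -6.

-6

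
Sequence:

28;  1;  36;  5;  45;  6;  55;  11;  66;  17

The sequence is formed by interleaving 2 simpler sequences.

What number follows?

78

Positions 1, 3, 5, … form one subsequence and positions 2, 4, 6, … form another.
Track A: 28, 36, 45, 55, 66 — the triangular numbers T_7, T_8, ….
Track B: 1, 5, 6, 11, 17 — Fibonacci-style (each term is the sum of the two before it).
Position 11 → track A, term 6 = 78.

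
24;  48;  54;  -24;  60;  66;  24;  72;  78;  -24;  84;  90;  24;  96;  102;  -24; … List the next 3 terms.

108, 114, 24

The slot pattern repeats as ABB (period 3), so there are 2 interleaved tracks.
Track A: 24, -24, 24, -24, 24, -24 — the oscillation 24·(−1)^(n+1).
Track B: 48, 54, 60, 66, 72, 78, 84, 90, 96, 102 — adding 6 each time.
The 17th slot belongs to track B; its 11th term is 108.
Position 18 falls in track B as its term 12, giving 114.
The 19th slot belongs to track A; its 7th term is 24.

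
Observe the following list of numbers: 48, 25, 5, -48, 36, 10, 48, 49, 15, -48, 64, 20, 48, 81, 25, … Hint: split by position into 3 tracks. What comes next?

Read the sequence 3 terms at a time; column i is its own pattern.
Subsequence A: 48, -48, 48, -48, 48. Oscillating between 48 and -48.
Subsequence B: 25, 36, 49, 64, 81. The squares 5², 6², 7², ….
Subsequence C: 5, 10, 15, 20, 25. Adding 5 each time.
The 16th slot belongs to subsequence A; its 6th term is -48.

-48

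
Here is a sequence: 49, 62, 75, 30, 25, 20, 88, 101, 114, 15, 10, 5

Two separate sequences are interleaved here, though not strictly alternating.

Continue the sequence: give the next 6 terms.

127, 140, 153, 0, -5, -10

The slot pattern repeats as AAABBB (period 6), so there are 2 interleaved tracks.
Track A: 49, 62, 75, 88, 101, 114. Arithmetic with common difference +13.
Track B: 30, 25, 20, 15, 10, 5. Subtracting 5 each time.
Position 13 falls in track A as its term 7, giving 127.
The 14th slot belongs to track A; its 8th term is 140.
Term 15 comes from track A (its 9th entry): 153.
Term 16 comes from track B (its 7th entry): 0.
The 17th slot belongs to track B; its 8th term is -5.
Term 18 comes from track B (its 9th entry): -10.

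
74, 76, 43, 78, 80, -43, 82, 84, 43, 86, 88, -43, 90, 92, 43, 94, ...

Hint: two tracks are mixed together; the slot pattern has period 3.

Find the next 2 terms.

96, -43

Positions follow the repeating pattern AAB; grouping by letter gives 2 tracks.
Track A: 74, 76, 78, 80, 82, 84, 86, 88, 90, 92, 94 (adding 2 each time).
Track B: 43, -43, 43, -43, 43 (oscillating between 43 and -43).
Position 17 → track A, term 12 = 96.
Term 18 comes from track B (its 6th entry): -43.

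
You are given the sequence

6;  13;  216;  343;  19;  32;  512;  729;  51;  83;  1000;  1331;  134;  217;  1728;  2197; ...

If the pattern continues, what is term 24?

4913

Reading positions in blocks of 4 reveals the pattern AABB — 2 tracks woven together.
Subsequence A: 6, 13, 19, 32, 51, 83, 134, 217. Each term equals the sum of the previous two.
Subsequence B: 216, 343, 512, 729, 1000, 1331, 1728, 2197. Consecutive cubes n³ from n = 6.
Position 24 → subsequence B, term 12 = 4913.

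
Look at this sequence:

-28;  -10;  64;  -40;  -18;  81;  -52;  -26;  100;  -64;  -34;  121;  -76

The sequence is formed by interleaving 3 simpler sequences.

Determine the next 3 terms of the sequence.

-42, 144, -88

Split by position mod 3: positions 1, 4, 7, … form one track, and each other residue class forms its own.
Track A: -28, -40, -52, -64, -76 (subtracting 12 each time).
Track B: -10, -18, -26, -34 (arithmetic with common difference −8).
Track C: 64, 81, 100, 121 (consecutive squares n² from n = 8).
Position 14 → track B, term 5 = -42.
Position 15 falls in track C as its term 5, giving 144.
Position 16 falls in track A as its term 6, giving -88.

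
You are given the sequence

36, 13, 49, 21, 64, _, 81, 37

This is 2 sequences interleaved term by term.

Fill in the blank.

29

The terms cycle through 2 interleaved subsequences.
Subsequence A: 36, 49, 64, 81 (perfect squares starting at 6²).
Subsequence B: 13, 21, ?, 37 (arithmetic with common difference +8).
So the missing entry in subsequence B is 29.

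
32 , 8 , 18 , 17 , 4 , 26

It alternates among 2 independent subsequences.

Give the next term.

Positions 1, 3, 5, … form one subsequence and positions 2, 4, 6, … form another.
Subsequence A: 32, 18, 4 — arithmetic, step −14.
Subsequence B: 8, 17, 26 — adding 9 each time.
The 7th slot belongs to subsequence A; its 4th term is -10.

-10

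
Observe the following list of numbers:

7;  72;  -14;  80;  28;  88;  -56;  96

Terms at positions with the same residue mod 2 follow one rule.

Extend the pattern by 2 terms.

112, 104

Odd-indexed and even-indexed terms follow separate rules.
Subsequence A: 7, -14, 28, -56 — geometric with ratio -2.
Subsequence B: 72, 80, 88, 96 — arithmetic with common difference +8.
Position 9 → subsequence A, term 5 = 112.
Position 10 → subsequence B, term 5 = 104.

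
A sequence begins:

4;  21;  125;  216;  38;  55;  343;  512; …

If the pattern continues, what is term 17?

140

The slot pattern repeats as AABB (period 4), so there are 2 interleaved tracks.
Stream A = 4, 21, 38, 55: arithmetic, step +17.
Stream B = 125, 216, 343, 512: perfect cubes starting at 5³.
Position 17 falls in stream A as its term 9, giving 140.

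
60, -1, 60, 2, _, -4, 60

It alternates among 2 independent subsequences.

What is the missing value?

60

Positions 1, 3, 5, … form one subsequence and positions 2, 4, 6, … form another.
Track A: 60, 60, ?, 60 (always 60).
Track B: -1, 2, -4 (a geometric progression (common ratio -2)).
So the missing entry in track A is 60.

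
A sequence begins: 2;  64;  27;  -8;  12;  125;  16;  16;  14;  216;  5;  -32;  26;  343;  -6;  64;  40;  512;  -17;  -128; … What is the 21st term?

66

Taking every 4th term gives 4 separate tracks.
Track A: 2, 12, 14, 26, 40 (a Fibonacci-like recurrence a_n = a_{n-1} + a_{n-2}).
Track B: 64, 125, 216, 343, 512 (the cubes 4³, 5³, 6³, …).
Track C: 27, 16, 5, -6, -17 (arithmetic, step −11).
Track D: -8, 16, -32, 64, -128 (multiplying by -2 each time).
The 21st slot belongs to track A; its 6th term is 66.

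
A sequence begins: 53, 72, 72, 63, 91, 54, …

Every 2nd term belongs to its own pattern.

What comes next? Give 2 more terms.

110, 45

Positions 1, 3, 5, … form one subsequence and positions 2, 4, 6, … form another.
Track A: 53, 72, 91 — arithmetic with common difference +19.
Track B: 72, 63, 54 — arithmetic with common difference −9.
The 7th slot belongs to track A; its 4th term is 110.
Position 8 falls in track B as its term 4, giving 45.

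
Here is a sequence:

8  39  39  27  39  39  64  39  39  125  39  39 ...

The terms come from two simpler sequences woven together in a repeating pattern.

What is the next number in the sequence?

The slot pattern repeats as ABB (period 3), so there are 2 interleaved tracks.
Subsequence A is 8, 27, 64, 125, which is perfect cubes starting at 2³.
Subsequence B is 39, 39, 39, 39, 39, 39, 39, 39, which is the constant sequence 39.
Position 13 → subsequence A, term 5 = 216.

216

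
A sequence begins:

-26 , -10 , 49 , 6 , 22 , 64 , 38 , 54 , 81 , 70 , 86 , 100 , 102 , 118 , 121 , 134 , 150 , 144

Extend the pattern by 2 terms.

Positions follow the repeating pattern AAB; grouping by letter gives 2 tracks.
Subsequence A: -26, -10, 6, 22, 38, 54, 70, 86, 102, 118, 134, 150. Arithmetic with common difference +16.
Subsequence B: 49, 64, 81, 100, 121, 144. The squares 7², 8², 9², ….
Position 19 → subsequence A, term 13 = 166.
The 20th slot belongs to subsequence A; its 14th term is 182.

166, 182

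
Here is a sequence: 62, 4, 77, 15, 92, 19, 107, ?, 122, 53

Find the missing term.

34

Split by position mod 2 into 2 tracks.
Subsequence A: 62, 77, 92, 107, 122 (adding 15 each time).
Subsequence B: 4, 15, 19, ?, 53 (Fibonacci-style (each term is the sum of the two before it)).
The gap is subsequence B's term 4; the rule gives 34.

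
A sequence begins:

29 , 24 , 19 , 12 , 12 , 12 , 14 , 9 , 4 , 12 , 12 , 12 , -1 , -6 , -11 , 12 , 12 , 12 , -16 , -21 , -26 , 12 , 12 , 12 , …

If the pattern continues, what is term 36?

12

Reading positions in blocks of 6 reveals the pattern AAABBB — 2 tracks woven together.
Track A = 29, 24, 19, 14, 9, 4, -1, -6, -11, -16, -21, -26: subtracting 5 each time.
Track B = 12, 12, 12, 12, 12, 12, 12, 12, 12, 12, 12, 12: always 12.
Position 36 falls in track B as its term 18, giving 12.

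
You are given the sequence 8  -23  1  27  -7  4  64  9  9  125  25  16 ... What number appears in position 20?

Split by position mod 3: positions 1, 4, 7, … form one track, and each other residue class forms its own.
Track A: 8, 27, 64, 125 — consecutive cubes n³ from n = 2.
Track B: -23, -7, 9, 25 — linear: a_n = -39 + 16·n.
Track C: 1, 4, 9, 16 — perfect squares starting at 1².
Term 20 comes from track B (its 7th entry): 73.

73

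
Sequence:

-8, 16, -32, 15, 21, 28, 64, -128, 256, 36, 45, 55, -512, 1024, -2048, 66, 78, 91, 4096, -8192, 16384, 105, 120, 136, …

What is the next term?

Positions follow the repeating pattern AAABBB; grouping by letter gives 2 tracks.
Track A: -8, 16, -32, 64, -128, 256, -512, 1024, -2048, 4096, -8192, 16384. A geometric progression (common ratio -2).
Track B: 15, 21, 28, 36, 45, 55, 66, 78, 91, 105, 120, 136. Triangular numbers n(n+1)/2 for n = 5, 6, ….
The 25th slot belongs to track A; its 13th term is -32768.

-32768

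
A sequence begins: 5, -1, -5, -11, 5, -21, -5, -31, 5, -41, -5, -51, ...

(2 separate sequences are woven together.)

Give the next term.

5

Odd-indexed and even-indexed terms follow separate rules.
Track A is 5, -5, 5, -5, 5, -5, which is oscillating between 5 and -5.
Track B is -1, -11, -21, -31, -41, -51, which is linear: a_n = 9 − 10·n.
Position 13 falls in track A as its term 7, giving 5.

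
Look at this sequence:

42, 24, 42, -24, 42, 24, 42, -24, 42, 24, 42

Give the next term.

-24

Taking every 2nd term gives 2 separate tracks.
Track A = 42, 42, 42, 42, 42, 42: always 42.
Track B = 24, -24, 24, -24, 24: oscillating between 24 and -24.
Term 12 comes from track B (its 6th entry): -24.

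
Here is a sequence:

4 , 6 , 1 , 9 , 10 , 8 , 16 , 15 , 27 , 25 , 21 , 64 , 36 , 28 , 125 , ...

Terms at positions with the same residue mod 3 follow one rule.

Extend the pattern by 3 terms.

49, 36, 216

The terms cycle through 3 interleaved subsequences.
Stream A is 4, 9, 16, 25, 36, which is perfect squares starting at 2².
Stream B is 6, 10, 15, 21, 28, which is triangular numbers n(n+1)/2 for n = 3, 4, ….
Stream C is 1, 8, 27, 64, 125, which is the cubes 1³, 2³, 3³, ….
Position 16 → stream A, term 6 = 49.
The 17th slot belongs to stream B; its 6th term is 36.
Position 18 falls in stream C as its term 6, giving 216.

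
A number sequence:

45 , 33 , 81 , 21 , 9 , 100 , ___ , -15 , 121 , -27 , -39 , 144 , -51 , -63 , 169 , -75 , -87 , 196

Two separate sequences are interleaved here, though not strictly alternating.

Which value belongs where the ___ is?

Positions follow the repeating pattern AAB; grouping by letter gives 2 tracks.
Stream A: 45, 33, 21, 9, ?, -15, -27, -39, -51, -63, -75, -87 — arithmetic with common difference −12.
Stream B: 81, 100, 121, 144, 169, 196 — consecutive squares n² from n = 9.
Stream A's pattern makes the blank -3.

-3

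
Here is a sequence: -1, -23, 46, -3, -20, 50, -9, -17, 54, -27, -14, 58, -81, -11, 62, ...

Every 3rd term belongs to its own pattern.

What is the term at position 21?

Read the sequence 3 terms at a time; column i is its own pattern.
Track A = -1, -3, -9, -27, -81: geometric with ratio 3.
Track B = -23, -20, -17, -14, -11: arithmetic with common difference +3.
Track C = 46, 50, 54, 58, 62: arithmetic with common difference +4.
Position 21 falls in track C as its term 7, giving 70.

70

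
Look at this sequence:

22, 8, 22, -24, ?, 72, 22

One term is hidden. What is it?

Split by position mod 2 into 2 tracks.
Track A: 22, 22, ?, 22 (always 22).
Track B: 8, -24, 72 (multiplying by -3 each time).
The gap is track A's term 3; the rule gives 22.

22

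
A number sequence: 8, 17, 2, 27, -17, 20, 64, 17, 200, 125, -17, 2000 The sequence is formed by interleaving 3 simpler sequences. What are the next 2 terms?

216, 17

Read the sequence 3 terms at a time; column i is its own pattern.
Track A is 8, 27, 64, 125, which is consecutive cubes n³ from n = 2.
Track B is 17, -17, 17, -17, which is alternating ±17.
Track C is 2, 20, 200, 2000, which is a geometric progression (common ratio 10).
Term 13 comes from track A (its 5th entry): 216.
The 14th slot belongs to track B; its 5th term is 17.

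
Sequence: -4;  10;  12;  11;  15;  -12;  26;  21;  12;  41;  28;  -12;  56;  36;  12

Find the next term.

71

Taking every 3rd term gives 3 separate tracks.
Stream A is -4, 11, 26, 41, 56, which is adding 15 each time.
Stream B is 10, 15, 21, 28, 36, which is triangular numbers starting at T_4.
Stream C is 12, -12, 12, -12, 12, which is alternating ±12.
The 16th slot belongs to stream A; its 6th term is 71.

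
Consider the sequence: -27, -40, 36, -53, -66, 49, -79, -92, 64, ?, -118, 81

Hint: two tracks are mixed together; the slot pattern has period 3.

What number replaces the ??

-105

Reading positions in blocks of 3 reveals the pattern AAB — 2 tracks woven together.
Track A = -27, -40, -53, -66, -79, -92, ?, -118: subtracting 13 each time.
Track B = 36, 49, 64, 81: the squares 6², 7², 8², ….
Track A's pattern makes the blank -105.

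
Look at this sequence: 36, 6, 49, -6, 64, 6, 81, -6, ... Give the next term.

100

Odd-indexed and even-indexed terms follow separate rules.
Stream A: 36, 49, 64, 81. Perfect squares starting at 6².
Stream B: 6, -6, 6, -6. Oscillating between 6 and -6.
The 9th slot belongs to stream A; its 5th term is 100.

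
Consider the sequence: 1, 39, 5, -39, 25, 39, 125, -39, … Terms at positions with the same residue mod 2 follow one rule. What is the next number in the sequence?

625

Odd-indexed and even-indexed terms follow separate rules.
Track A: 1, 5, 25, 125 (powers 5^0, 5^1, 5^2, …).
Track B: 39, -39, 39, -39 (oscillating between 39 and -39).
Term 9 comes from track A (its 5th entry): 625.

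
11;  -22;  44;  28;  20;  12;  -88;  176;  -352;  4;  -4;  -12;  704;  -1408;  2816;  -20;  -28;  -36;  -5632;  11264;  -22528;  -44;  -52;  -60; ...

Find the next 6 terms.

Reading positions in blocks of 6 reveals the pattern AAABBB — 2 tracks woven together.
Stream A: 11, -22, 44, -88, 176, -352, 704, -1408, 2816, -5632, 11264, -22528. Geometric with ratio -2.
Stream B: 28, 20, 12, 4, -4, -12, -20, -28, -36, -44, -52, -60. Arithmetic, step −8.
Term 25 comes from stream A (its 13th entry): 45056.
Term 26 comes from stream A (its 14th entry): -90112.
Position 27 → stream A, term 15 = 180224.
The 28th slot belongs to stream B; its 13th term is -68.
Term 29 comes from stream B (its 14th entry): -76.
Term 30 comes from stream B (its 15th entry): -84.

45056, -90112, 180224, -68, -76, -84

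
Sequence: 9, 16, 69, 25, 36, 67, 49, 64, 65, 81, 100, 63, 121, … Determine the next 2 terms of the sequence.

144, 61

Reading positions in blocks of 3 reveals the pattern AAB — 2 tracks woven together.
Subsequence A is 9, 16, 25, 36, 49, 64, 81, 100, 121, which is the squares 3², 4², 5², ….
Subsequence B is 69, 67, 65, 63, which is arithmetic, step −2.
Position 14 → subsequence A, term 10 = 144.
Position 15 falls in subsequence B as its term 5, giving 61.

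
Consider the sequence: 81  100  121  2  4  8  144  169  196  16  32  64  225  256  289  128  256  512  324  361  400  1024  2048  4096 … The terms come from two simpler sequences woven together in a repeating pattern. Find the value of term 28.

Reading positions in blocks of 6 reveals the pattern AAABBB — 2 tracks woven together.
Stream A: 81, 100, 121, 144, 169, 196, 225, 256, 289, 324, 361, 400 (consecutive squares n² from n = 9).
Stream B: 2, 4, 8, 16, 32, 64, 128, 256, 512, 1024, 2048, 4096 (successive powers of 2).
Term 28 comes from stream B (its 13th entry): 8192.

8192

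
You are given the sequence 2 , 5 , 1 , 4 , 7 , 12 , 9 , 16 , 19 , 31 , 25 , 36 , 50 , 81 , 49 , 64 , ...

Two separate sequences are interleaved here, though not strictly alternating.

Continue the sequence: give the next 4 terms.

Positions follow the repeating pattern AABB; grouping by letter gives 2 tracks.
Track A: 2, 5, 7, 12, 19, 31, 50, 81 (Fibonacci-style (each term is the sum of the two before it)).
Track B: 1, 4, 9, 16, 25, 36, 49, 64 (perfect squares starting at 1²).
Position 17 → track A, term 9 = 131.
Term 18 comes from track A (its 10th entry): 212.
The 19th slot belongs to track B; its 9th term is 81.
Position 20 falls in track B as its term 10, giving 100.

131, 212, 81, 100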